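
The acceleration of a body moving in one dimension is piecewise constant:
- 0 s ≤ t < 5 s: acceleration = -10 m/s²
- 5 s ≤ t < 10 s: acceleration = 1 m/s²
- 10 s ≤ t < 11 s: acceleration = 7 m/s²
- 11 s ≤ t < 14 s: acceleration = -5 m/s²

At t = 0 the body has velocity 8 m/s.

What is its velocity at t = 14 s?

-45 m/s

Δv equals the area under the a-t graph; then v = v₀ + Δv.
0–5 s: -10 × 5 = -50 m/s
5–10 s: 1 × 5 = 5 m/s
10–11 s: 7 × 1 = 7 m/s
11–14 s: -5 × 3 = -15 m/s
Δv = -53 m/s, so v(14) = 8 + (-53) = -45 m/s.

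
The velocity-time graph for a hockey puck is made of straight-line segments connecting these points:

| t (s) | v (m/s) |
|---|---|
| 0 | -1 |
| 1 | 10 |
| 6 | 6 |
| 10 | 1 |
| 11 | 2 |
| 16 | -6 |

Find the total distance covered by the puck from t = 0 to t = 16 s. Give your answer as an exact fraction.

1597/22 m

Total distance travelled is ∫|v| dt — sum the magnitudes of each area piece.
0–1 s: v = 0 at t = 1/11 s; triangle areas 1/22 + 50/11 = 101/22 m
1–6 s: |½(10 + 6)(5)| = 40 m
6–10 s: |½(6 + 1)(4)| = 14 m
10–11 s: |½(1 + 2)(1)| = 1.5 m
11–16 s: v = 0 at t = 12.25 s; triangle areas 1.25 + 11.25 = 12.5 m
Total distance = 1597/22 m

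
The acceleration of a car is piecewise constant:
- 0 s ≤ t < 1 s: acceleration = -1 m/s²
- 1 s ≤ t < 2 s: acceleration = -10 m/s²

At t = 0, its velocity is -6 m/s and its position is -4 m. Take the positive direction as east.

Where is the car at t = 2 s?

On each constant-a segment, Δv = aΔt and Δx = v₀Δt + ½aΔt²; chain segment to segment.
0–1 s: v starts -6 m/s; Δx = -6·1 + ½·-1·1² = -6.5 m; v ends -7 m/s.
1–2 s: v starts -7 m/s; Δx = -7·1 + ½·-10·1² = -12 m; v ends -17 m/s.
x(2) = -4 + Σ Δx = -22.5 m.

-22.5 m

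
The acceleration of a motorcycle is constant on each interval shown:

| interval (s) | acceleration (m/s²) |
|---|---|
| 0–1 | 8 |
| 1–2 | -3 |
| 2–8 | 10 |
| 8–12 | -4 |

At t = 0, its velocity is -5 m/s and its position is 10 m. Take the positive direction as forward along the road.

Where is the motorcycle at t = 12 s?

On each constant-a segment, Δv = aΔt and Δx = v₀Δt + ½aΔt²; chain segment to segment.
0–1 s: v starts -5 m/s; Δx = -5·1 + ½·8·1² = -1 m; v ends 3 m/s.
1–2 s: v starts 3 m/s; Δx = 3·1 + ½·-3·1² = 1.5 m; v ends 0 m/s.
2–8 s: v starts 0 m/s; Δx = 0·6 + ½·10·6² = 180 m; v ends 60 m/s.
8–12 s: v starts 60 m/s; Δx = 60·4 + ½·-4·4² = 208 m; v ends 44 m/s.
x(12) = 10 + Σ Δx = 398.5 m.

398.5 m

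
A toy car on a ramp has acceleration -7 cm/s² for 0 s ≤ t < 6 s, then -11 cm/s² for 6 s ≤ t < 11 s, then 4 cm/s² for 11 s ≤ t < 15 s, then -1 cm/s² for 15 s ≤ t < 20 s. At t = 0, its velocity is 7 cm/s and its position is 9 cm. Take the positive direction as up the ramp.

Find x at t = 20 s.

-1098 cm

On each constant-a segment, Δv = aΔt and Δx = v₀Δt + ½aΔt²; chain segment to segment.
0–6 s: v starts 7 cm/s; Δx = 7·6 + ½·-7·6² = -84 cm; v ends -35 cm/s.
6–11 s: v starts -35 cm/s; Δx = -35·5 + ½·-11·5² = -312.5 cm; v ends -90 cm/s.
11–15 s: v starts -90 cm/s; Δx = -90·4 + ½·4·4² = -328 cm; v ends -74 cm/s.
15–20 s: v starts -74 cm/s; Δx = -74·5 + ½·-1·5² = -382.5 cm; v ends -79 cm/s.
x(20) = 9 + Σ Δx = -1098 cm.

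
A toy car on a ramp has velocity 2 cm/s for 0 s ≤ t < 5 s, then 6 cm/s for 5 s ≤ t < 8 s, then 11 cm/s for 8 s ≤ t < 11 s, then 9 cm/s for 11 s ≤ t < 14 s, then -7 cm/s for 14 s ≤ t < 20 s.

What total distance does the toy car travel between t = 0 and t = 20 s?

130 cm

Distance (not displacement) is the total path length: add the absolute areas under v-t.
0–5 s: |2| × 5 = 10 cm
5–8 s: |6| × 3 = 18 cm
8–11 s: |11| × 3 = 33 cm
11–14 s: |9| × 3 = 27 cm
14–20 s: |-7| × 6 = 42 cm
Total distance = 130 cm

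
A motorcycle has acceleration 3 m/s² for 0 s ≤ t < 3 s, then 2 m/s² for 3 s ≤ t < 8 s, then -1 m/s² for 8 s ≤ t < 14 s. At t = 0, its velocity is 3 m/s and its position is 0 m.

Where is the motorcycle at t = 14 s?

On each constant-a segment, Δv = aΔt and Δx = v₀Δt + ½aΔt²; chain segment to segment.
0–3 s: v starts 3 m/s; Δx = 3·3 + ½·3·3² = 22.5 m; v ends 12 m/s.
3–8 s: v starts 12 m/s; Δx = 12·5 + ½·2·5² = 85 m; v ends 22 m/s.
8–14 s: v starts 22 m/s; Δx = 22·6 + ½·-1·6² = 114 m; v ends 16 m/s.
x(14) = 0 + Σ Δx = 221.5 m.

221.5 m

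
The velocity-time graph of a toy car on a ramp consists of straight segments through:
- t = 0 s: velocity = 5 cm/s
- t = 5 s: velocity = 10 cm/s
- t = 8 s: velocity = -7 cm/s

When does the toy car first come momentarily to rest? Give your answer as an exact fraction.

v changes sign on 5–8 s (from 10 to -7); the graph is linear there, so v = 0 at t = 5 + (-10)·(8 − 5)/(-7 − 10) = 115/17 s.

t = 115/17 s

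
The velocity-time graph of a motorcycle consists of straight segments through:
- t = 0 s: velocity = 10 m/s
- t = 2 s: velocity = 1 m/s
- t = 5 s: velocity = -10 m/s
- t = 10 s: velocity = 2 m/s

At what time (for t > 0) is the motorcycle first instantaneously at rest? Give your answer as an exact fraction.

v changes sign on 2–5 s (from 1 to -10); the graph is linear there, so v = 0 at t = 2 + (-1)·(5 − 2)/(-10 − 1) = 25/11 s.

t = 25/11 s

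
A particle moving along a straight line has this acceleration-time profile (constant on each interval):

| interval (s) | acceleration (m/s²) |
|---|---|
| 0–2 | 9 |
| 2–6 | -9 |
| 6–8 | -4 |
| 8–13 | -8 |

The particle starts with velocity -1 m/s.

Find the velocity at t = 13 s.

Δv equals the area under the a-t graph; then v = v₀ + Δv.
0–2 s: 9 × 2 = 18 m/s
2–6 s: -9 × 4 = -36 m/s
6–8 s: -4 × 2 = -8 m/s
8–13 s: -8 × 5 = -40 m/s
Δv = -66 m/s, so v(13) = -1 + (-66) = -67 m/s.

-67 m/s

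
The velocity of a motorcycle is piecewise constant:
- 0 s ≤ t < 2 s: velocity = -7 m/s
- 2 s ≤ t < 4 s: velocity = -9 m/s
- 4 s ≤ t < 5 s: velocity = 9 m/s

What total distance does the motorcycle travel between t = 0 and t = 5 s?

Distance (not displacement) is the total path length: add the absolute areas under v-t.
0–2 s: |-7| × 2 = 14 m
2–4 s: |-9| × 2 = 18 m
4–5 s: |9| × 1 = 9 m
Total distance = 41 m

41 m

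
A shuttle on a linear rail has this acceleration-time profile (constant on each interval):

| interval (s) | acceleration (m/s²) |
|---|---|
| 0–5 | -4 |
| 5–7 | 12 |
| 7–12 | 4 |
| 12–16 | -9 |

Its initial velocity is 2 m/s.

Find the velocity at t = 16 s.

Δv equals the area under the a-t graph; then v = v₀ + Δv.
0–5 s: -4 × 5 = -20 m/s
5–7 s: 12 × 2 = 24 m/s
7–12 s: 4 × 5 = 20 m/s
12–16 s: -9 × 4 = -36 m/s
Δv = -12 m/s, so v(16) = 2 + (-12) = -10 m/s.

-10 m/s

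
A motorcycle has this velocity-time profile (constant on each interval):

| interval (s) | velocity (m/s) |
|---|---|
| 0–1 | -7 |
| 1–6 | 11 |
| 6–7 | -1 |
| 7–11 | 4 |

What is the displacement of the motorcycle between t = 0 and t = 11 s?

63 m

Displacement is the signed area under the v-t curve.
0–1 s: -7 × 1 = -7 m
1–6 s: 11 × 5 = 55 m
6–7 s: -1 × 1 = -1 m
7–11 s: 4 × 4 = 16 m
Net displacement = 63 m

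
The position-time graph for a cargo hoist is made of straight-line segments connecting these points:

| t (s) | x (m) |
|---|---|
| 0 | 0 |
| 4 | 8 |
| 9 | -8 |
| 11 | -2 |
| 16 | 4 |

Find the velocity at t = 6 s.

-3.2 m/s

Velocity is the slope of the x-t graph on 4–9 s: (-8 − 8)/(9 − 4) = -3.2 m/s.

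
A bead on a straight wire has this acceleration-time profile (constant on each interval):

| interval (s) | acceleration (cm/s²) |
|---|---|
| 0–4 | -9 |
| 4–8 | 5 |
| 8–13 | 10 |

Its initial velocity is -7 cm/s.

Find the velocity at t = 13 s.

27 cm/s

Δv equals the area under the a-t graph; then v = v₀ + Δv.
0–4 s: -9 × 4 = -36 cm/s
4–8 s: 5 × 4 = 20 cm/s
8–13 s: 10 × 5 = 50 cm/s
Δv = 34 cm/s, so v(13) = -7 + (34) = 27 cm/s.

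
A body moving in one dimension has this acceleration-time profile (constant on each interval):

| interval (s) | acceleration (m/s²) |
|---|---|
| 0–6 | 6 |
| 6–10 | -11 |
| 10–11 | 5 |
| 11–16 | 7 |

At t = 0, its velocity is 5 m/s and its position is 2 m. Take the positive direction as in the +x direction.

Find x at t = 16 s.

On each constant-a segment, Δv = aΔt and Δx = v₀Δt + ½aΔt²; chain segment to segment.
0–6 s: v starts 5 m/s; Δx = 5·6 + ½·6·6² = 138 m; v ends 41 m/s.
6–10 s: v starts 41 m/s; Δx = 41·4 + ½·-11·4² = 76 m; v ends -3 m/s.
10–11 s: v starts -3 m/s; Δx = -3·1 + ½·5·1² = -0.5 m; v ends 2 m/s.
11–16 s: v starts 2 m/s; Δx = 2·5 + ½·7·5² = 97.5 m; v ends 37 m/s.
x(16) = 2 + Σ Δx = 313 m.

313 m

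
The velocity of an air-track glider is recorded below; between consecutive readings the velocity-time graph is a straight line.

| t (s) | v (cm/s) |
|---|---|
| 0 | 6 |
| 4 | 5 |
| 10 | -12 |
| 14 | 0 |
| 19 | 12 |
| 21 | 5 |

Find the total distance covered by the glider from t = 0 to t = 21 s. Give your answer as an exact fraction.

Distance (not displacement) is the total path length: add the absolute areas under v-t.
0–4 s: |½(6 + 5)(4)| = 22 cm
4–10 s: v = 0 at t = 98/17 s; triangle areas 75/17 + 432/17 = 507/17 cm
10–14 s: |½(-12 + 0)(4)| = 24 cm
14–19 s: |½(0 + 12)(5)| = 30 cm
19–21 s: |½(12 + 5)(2)| = 17 cm
Total distance = 2088/17 cm

2088/17 cm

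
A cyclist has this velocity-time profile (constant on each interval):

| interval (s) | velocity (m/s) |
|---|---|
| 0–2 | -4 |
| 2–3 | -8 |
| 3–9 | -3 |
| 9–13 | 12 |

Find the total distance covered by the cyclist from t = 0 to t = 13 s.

Total distance travelled is ∫|v| dt — sum the magnitudes of each area piece.
0–2 s: |-4| × 2 = 8 m
2–3 s: |-8| × 1 = 8 m
3–9 s: |-3| × 6 = 18 m
9–13 s: |12| × 4 = 48 m
Total distance = 82 m

82 m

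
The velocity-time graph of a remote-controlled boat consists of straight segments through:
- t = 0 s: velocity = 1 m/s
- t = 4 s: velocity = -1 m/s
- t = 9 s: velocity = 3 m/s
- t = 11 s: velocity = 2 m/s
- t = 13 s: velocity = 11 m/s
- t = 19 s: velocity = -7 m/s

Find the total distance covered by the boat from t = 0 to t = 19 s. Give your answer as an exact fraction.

Total distance travelled is ∫|v| dt — sum the magnitudes of each area piece.
0–4 s: v = 0 at t = 2 s; triangle areas 1 + 1 = 2 m
4–9 s: v = 0 at t = 5.25 s; triangle areas 0.625 + 5.625 = 6.25 m
9–11 s: |½(3 + 2)(2)| = 5 m
11–13 s: |½(2 + 11)(2)| = 13 m
13–19 s: v = 0 at t = 50/3 s; triangle areas 121/6 + 49/6 = 85/3 m
Total distance = 655/12 m

655/12 m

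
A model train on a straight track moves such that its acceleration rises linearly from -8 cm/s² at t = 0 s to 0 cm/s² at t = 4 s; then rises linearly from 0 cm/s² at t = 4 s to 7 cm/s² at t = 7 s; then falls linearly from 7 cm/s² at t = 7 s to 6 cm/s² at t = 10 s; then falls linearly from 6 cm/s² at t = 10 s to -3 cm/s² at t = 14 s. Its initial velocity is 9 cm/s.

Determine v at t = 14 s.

Δv equals the area under the a-t graph; then v = v₀ + Δv.
0–4 s: ½(-8 + 0)(4) = -16 cm/s
4–7 s: ½(0 + 7)(3) = 10.5 cm/s
7–10 s: ½(7 + 6)(3) = 19.5 cm/s
10–14 s: ½(6 + -3)(4) = 6 cm/s
Δv = 20 cm/s, so v(14) = 9 + (20) = 29 cm/s.

29 cm/s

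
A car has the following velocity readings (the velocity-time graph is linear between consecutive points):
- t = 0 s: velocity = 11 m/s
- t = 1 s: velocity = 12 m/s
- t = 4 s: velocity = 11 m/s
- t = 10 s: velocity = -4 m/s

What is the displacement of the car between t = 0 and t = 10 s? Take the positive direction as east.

Net displacement equals the area under the velocity-time graph (areas below the axis count negative).
0–1 s: ½(11 + 12)(1) = 11.5 m
1–4 s: ½(12 + 11)(3) = 34.5 m
4–10 s: ½(11 + -4)(6) = 21 m
Net displacement = 67 m

67 m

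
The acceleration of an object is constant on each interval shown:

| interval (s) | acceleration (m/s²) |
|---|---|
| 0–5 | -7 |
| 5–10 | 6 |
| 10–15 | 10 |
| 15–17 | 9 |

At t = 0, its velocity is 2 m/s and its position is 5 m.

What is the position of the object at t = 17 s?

On each constant-a segment, Δv = aΔt and Δx = v₀Δt + ½aΔt²; chain segment to segment.
0–5 s: v starts 2 m/s; Δx = 2·5 + ½·-7·5² = -77.5 m; v ends -33 m/s.
5–10 s: v starts -33 m/s; Δx = -33·5 + ½·6·5² = -90 m; v ends -3 m/s.
10–15 s: v starts -3 m/s; Δx = -3·5 + ½·10·5² = 110 m; v ends 47 m/s.
15–17 s: v starts 47 m/s; Δx = 47·2 + ½·9·2² = 112 m; v ends 65 m/s.
x(17) = 5 + Σ Δx = 59.5 m.

59.5 m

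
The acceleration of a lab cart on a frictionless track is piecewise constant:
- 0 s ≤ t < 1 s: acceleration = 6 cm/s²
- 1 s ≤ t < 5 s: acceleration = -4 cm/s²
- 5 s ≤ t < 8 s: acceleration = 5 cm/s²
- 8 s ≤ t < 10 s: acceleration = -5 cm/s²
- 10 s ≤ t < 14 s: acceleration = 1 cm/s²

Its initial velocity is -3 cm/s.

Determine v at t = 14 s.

Δv equals the area under the a-t graph; then v = v₀ + Δv.
0–1 s: 6 × 1 = 6 cm/s
1–5 s: -4 × 4 = -16 cm/s
5–8 s: 5 × 3 = 15 cm/s
8–10 s: -5 × 2 = -10 cm/s
10–14 s: 1 × 4 = 4 cm/s
Δv = -1 cm/s, so v(14) = -3 + (-1) = -4 cm/s.

-4 cm/s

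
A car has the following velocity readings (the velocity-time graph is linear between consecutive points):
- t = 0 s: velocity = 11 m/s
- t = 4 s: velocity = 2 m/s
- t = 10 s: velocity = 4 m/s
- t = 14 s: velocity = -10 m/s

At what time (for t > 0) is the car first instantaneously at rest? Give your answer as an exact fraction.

t = 78/7 s

v changes sign on 10–14 s (from 4 to -10); the graph is linear there, so v = 0 at t = 10 + (-4)·(14 − 10)/(-10 − 4) = 78/7 s.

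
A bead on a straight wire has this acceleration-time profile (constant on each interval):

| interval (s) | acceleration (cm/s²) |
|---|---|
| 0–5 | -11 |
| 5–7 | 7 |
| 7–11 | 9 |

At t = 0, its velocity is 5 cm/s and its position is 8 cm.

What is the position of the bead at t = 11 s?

On each constant-a segment, Δv = aΔt and Δx = v₀Δt + ½aΔt²; chain segment to segment.
0–5 s: v starts 5 cm/s; Δx = 5·5 + ½·-11·5² = -112.5 cm; v ends -50 cm/s.
5–7 s: v starts -50 cm/s; Δx = -50·2 + ½·7·2² = -86 cm; v ends -36 cm/s.
7–11 s: v starts -36 cm/s; Δx = -36·4 + ½·9·4² = -72 cm; v ends 0 cm/s.
x(11) = 8 + Σ Δx = -262.5 cm.

-262.5 cm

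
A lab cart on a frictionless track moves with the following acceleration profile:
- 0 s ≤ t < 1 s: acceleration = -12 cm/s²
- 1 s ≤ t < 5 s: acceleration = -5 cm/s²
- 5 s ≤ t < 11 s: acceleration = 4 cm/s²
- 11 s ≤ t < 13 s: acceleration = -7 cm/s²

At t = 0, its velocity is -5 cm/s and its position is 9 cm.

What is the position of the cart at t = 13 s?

-300 cm

On each constant-a segment, Δv = aΔt and Δx = v₀Δt + ½aΔt²; chain segment to segment.
0–1 s: v starts -5 cm/s; Δx = -5·1 + ½·-12·1² = -11 cm; v ends -17 cm/s.
1–5 s: v starts -17 cm/s; Δx = -17·4 + ½·-5·4² = -108 cm; v ends -37 cm/s.
5–11 s: v starts -37 cm/s; Δx = -37·6 + ½·4·6² = -150 cm; v ends -13 cm/s.
11–13 s: v starts -13 cm/s; Δx = -13·2 + ½·-7·2² = -40 cm; v ends -27 cm/s.
x(13) = 9 + Σ Δx = -300 cm.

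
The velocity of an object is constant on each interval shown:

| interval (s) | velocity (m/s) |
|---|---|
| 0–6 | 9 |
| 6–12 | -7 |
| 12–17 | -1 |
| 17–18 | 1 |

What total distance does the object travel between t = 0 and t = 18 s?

Distance (not displacement) is the total path length: add the absolute areas under v-t.
0–6 s: |9| × 6 = 54 m
6–12 s: |-7| × 6 = 42 m
12–17 s: |-1| × 5 = 5 m
17–18 s: |1| × 1 = 1 m
Total distance = 102 m

102 m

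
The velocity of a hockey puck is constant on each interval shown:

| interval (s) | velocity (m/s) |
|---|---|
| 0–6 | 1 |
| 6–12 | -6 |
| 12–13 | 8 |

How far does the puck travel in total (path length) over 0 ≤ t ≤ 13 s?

Total distance travelled is ∫|v| dt — sum the magnitudes of each area piece.
0–6 s: |1| × 6 = 6 m
6–12 s: |-6| × 6 = 36 m
12–13 s: |8| × 1 = 8 m
Total distance = 50 m

50 m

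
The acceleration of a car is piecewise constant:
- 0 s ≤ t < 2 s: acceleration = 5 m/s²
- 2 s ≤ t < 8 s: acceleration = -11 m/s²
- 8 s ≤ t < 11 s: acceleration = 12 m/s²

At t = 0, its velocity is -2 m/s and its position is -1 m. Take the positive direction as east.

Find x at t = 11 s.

-265 m

On each constant-a segment, Δv = aΔt and Δx = v₀Δt + ½aΔt²; chain segment to segment.
0–2 s: v starts -2 m/s; Δx = -2·2 + ½·5·2² = 6 m; v ends 8 m/s.
2–8 s: v starts 8 m/s; Δx = 8·6 + ½·-11·6² = -150 m; v ends -58 m/s.
8–11 s: v starts -58 m/s; Δx = -58·3 + ½·12·3² = -120 m; v ends -22 m/s.
x(11) = -1 + Σ Δx = -265 m.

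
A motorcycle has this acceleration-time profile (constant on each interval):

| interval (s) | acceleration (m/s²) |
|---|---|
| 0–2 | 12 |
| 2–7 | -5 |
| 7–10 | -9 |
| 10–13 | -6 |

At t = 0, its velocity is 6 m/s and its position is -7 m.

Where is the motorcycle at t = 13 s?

On each constant-a segment, Δv = aΔt and Δx = v₀Δt + ½aΔt²; chain segment to segment.
0–2 s: v starts 6 m/s; Δx = 6·2 + ½·12·2² = 36 m; v ends 30 m/s.
2–7 s: v starts 30 m/s; Δx = 30·5 + ½·-5·5² = 87.5 m; v ends 5 m/s.
7–10 s: v starts 5 m/s; Δx = 5·3 + ½·-9·3² = -25.5 m; v ends -22 m/s.
10–13 s: v starts -22 m/s; Δx = -22·3 + ½·-6·3² = -93 m; v ends -40 m/s.
x(13) = -7 + Σ Δx = -2 m.

-2 m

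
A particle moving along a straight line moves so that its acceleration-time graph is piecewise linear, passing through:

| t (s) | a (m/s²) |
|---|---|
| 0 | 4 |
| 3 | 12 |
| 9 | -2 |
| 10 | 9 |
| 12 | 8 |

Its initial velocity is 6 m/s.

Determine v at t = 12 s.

80.5 m/s

Δv equals the area under the a-t graph; then v = v₀ + Δv.
0–3 s: ½(4 + 12)(3) = 24 m/s
3–9 s: ½(12 + -2)(6) = 30 m/s
9–10 s: ½(-2 + 9)(1) = 3.5 m/s
10–12 s: ½(9 + 8)(2) = 17 m/s
Δv = 74.5 m/s, so v(12) = 6 + (74.5) = 80.5 m/s.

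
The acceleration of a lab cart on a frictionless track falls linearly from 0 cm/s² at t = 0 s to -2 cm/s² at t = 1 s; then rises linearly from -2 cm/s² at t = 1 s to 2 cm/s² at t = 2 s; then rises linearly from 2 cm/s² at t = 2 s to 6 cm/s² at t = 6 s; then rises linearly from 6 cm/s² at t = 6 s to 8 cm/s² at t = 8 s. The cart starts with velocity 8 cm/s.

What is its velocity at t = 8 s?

37 cm/s

Δv equals the area under the a-t graph; then v = v₀ + Δv.
0–1 s: ½(0 + -2)(1) = -1 cm/s
1–2 s: ½(-2 + 2)(1) = 0 cm/s
2–6 s: ½(2 + 6)(4) = 16 cm/s
6–8 s: ½(6 + 8)(2) = 14 cm/s
Δv = 29 cm/s, so v(8) = 8 + (29) = 37 cm/s.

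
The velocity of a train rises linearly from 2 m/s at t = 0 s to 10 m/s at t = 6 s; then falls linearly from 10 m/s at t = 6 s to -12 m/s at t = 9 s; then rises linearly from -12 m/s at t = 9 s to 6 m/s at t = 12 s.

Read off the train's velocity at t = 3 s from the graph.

On 0–6 s the graph is linear from 2 to 10 m/s: v(3) = 2 + (10 − 2)·(3 − 0)/(6 − 0) = 6 m/s.

6 m/s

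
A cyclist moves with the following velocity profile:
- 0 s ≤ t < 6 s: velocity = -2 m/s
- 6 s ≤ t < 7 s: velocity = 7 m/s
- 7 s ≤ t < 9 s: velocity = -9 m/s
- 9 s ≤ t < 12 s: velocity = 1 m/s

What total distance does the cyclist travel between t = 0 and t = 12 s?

Total distance travelled is ∫|v| dt — sum the magnitudes of each area piece.
0–6 s: |-2| × 6 = 12 m
6–7 s: |7| × 1 = 7 m
7–9 s: |-9| × 2 = 18 m
9–12 s: |1| × 3 = 3 m
Total distance = 40 m

40 m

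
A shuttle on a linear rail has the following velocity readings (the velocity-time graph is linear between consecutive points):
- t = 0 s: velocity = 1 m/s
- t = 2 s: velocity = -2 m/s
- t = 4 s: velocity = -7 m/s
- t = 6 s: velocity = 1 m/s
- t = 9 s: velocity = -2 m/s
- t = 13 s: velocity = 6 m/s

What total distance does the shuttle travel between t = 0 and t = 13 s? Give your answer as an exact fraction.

353/12 m

Total distance travelled is ∫|v| dt — sum the magnitudes of each area piece.
0–2 s: v = 0 at t = 2/3 s; triangle areas 1/3 + 4/3 = 5/3 m
2–4 s: |½(-2 + -7)(2)| = 9 m
4–6 s: v = 0 at t = 5.75 s; triangle areas 6.125 + 0.125 = 6.25 m
6–9 s: v = 0 at t = 7 s; triangle areas 0.5 + 2 = 2.5 m
9–13 s: v = 0 at t = 10 s; triangle areas 1 + 9 = 10 m
Total distance = 353/12 m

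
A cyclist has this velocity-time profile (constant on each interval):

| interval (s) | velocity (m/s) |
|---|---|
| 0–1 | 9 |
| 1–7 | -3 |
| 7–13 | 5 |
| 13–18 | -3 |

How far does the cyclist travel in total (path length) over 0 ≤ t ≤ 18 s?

Distance (not displacement) is the total path length: add the absolute areas under v-t.
0–1 s: |9| × 1 = 9 m
1–7 s: |-3| × 6 = 18 m
7–13 s: |5| × 6 = 30 m
13–18 s: |-3| × 5 = 15 m
Total distance = 72 m

72 m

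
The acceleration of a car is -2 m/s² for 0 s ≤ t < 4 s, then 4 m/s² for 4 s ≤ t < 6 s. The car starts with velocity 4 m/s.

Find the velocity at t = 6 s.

Δv equals the area under the a-t graph; then v = v₀ + Δv.
0–4 s: -2 × 4 = -8 m/s
4–6 s: 4 × 2 = 8 m/s
Δv = 0 m/s, so v(6) = 4 + (0) = 4 m/s.

4 m/s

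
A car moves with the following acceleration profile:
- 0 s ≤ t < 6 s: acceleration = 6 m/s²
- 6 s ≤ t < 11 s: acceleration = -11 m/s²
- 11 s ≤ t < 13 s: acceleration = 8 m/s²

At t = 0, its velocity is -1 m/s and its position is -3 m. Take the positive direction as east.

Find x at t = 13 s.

On each constant-a segment, Δv = aΔt and Δx = v₀Δt + ½aΔt²; chain segment to segment.
0–6 s: v starts -1 m/s; Δx = -1·6 + ½·6·6² = 102 m; v ends 35 m/s.
6–11 s: v starts 35 m/s; Δx = 35·5 + ½·-11·5² = 37.5 m; v ends -20 m/s.
11–13 s: v starts -20 m/s; Δx = -20·2 + ½·8·2² = -24 m; v ends -4 m/s.
x(13) = -3 + Σ Δx = 112.5 m.

112.5 m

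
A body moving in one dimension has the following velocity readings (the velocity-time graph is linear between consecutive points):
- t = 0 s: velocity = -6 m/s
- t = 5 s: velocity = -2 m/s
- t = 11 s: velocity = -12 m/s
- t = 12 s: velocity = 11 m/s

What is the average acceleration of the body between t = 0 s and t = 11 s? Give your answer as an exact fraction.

Average acceleration = Δv/Δt = (-12 − -6)/(11 − 0) = -6/11 m/s².

-6/11 m/s²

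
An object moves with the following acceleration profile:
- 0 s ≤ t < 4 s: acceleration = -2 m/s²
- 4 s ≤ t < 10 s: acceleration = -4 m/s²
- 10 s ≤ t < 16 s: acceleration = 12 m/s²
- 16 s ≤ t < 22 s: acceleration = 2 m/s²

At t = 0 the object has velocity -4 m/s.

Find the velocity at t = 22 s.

48 m/s

Δv equals the area under the a-t graph; then v = v₀ + Δv.
0–4 s: -2 × 4 = -8 m/s
4–10 s: -4 × 6 = -24 m/s
10–16 s: 12 × 6 = 72 m/s
16–22 s: 2 × 6 = 12 m/s
Δv = 52 m/s, so v(22) = -4 + (52) = 48 m/s.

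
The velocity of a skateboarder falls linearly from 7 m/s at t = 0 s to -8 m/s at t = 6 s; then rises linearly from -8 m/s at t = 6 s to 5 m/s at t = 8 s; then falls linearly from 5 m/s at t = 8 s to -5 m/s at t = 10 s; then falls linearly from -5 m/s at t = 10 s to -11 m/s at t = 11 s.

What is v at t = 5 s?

On 0–6 s the graph is linear from 7 to -8 m/s: v(5) = 7 + (-8 − 7)·(5 − 0)/(6 − 0) = -5.5 m/s.

-5.5 m/s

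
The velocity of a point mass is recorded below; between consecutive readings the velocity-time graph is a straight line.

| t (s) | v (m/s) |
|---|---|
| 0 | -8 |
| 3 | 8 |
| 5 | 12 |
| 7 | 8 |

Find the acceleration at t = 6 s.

-2 m/s²

Acceleration is the slope of the v-t graph on 5–7 s: (8 − 12)/(7 − 5) = -2 m/s².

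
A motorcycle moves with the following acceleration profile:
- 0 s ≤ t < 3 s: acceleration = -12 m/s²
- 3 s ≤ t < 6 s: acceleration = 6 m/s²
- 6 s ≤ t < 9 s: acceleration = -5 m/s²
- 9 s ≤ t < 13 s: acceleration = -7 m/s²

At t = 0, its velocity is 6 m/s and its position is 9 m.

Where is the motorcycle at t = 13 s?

On each constant-a segment, Δv = aΔt and Δx = v₀Δt + ½aΔt²; chain segment to segment.
0–3 s: v starts 6 m/s; Δx = 6·3 + ½·-12·3² = -36 m; v ends -30 m/s.
3–6 s: v starts -30 m/s; Δx = -30·3 + ½·6·3² = -63 m; v ends -12 m/s.
6–9 s: v starts -12 m/s; Δx = -12·3 + ½·-5·3² = -58.5 m; v ends -27 m/s.
9–13 s: v starts -27 m/s; Δx = -27·4 + ½·-7·4² = -164 m; v ends -55 m/s.
x(13) = 9 + Σ Δx = -312.5 m.

-312.5 m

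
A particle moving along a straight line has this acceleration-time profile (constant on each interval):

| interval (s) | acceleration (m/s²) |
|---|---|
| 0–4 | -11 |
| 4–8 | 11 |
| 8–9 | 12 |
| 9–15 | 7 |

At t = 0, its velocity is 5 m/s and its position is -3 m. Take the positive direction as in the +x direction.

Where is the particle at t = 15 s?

On each constant-a segment, Δv = aΔt and Δx = v₀Δt + ½aΔt²; chain segment to segment.
0–4 s: v starts 5 m/s; Δx = 5·4 + ½·-11·4² = -68 m; v ends -39 m/s.
4–8 s: v starts -39 m/s; Δx = -39·4 + ½·11·4² = -68 m; v ends 5 m/s.
8–9 s: v starts 5 m/s; Δx = 5·1 + ½·12·1² = 11 m; v ends 17 m/s.
9–15 s: v starts 17 m/s; Δx = 17·6 + ½·7·6² = 228 m; v ends 59 m/s.
x(15) = -3 + Σ Δx = 100 m.

100 m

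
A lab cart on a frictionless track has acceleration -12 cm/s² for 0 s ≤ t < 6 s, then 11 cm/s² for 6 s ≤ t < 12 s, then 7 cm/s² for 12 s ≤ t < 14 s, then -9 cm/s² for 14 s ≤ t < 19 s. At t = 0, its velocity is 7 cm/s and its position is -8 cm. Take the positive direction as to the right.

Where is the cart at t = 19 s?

On each constant-a segment, Δv = aΔt and Δx = v₀Δt + ½aΔt²; chain segment to segment.
0–6 s: v starts 7 cm/s; Δx = 7·6 + ½·-12·6² = -174 cm; v ends -65 cm/s.
6–12 s: v starts -65 cm/s; Δx = -65·6 + ½·11·6² = -192 cm; v ends 1 cm/s.
12–14 s: v starts 1 cm/s; Δx = 1·2 + ½·7·2² = 16 cm; v ends 15 cm/s.
14–19 s: v starts 15 cm/s; Δx = 15·5 + ½·-9·5² = -37.5 cm; v ends -30 cm/s.
x(19) = -8 + Σ Δx = -395.5 cm.

-395.5 cm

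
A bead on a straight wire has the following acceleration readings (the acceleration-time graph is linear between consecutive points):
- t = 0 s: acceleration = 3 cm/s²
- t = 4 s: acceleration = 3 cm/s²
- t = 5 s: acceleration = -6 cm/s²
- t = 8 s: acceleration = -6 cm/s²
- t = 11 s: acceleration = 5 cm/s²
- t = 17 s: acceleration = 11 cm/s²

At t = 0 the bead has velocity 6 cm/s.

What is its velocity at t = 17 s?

Δv equals the area under the a-t graph; then v = v₀ + Δv.
0–4 s: 3 × 4 = 12 cm/s
4–5 s: ½(3 + -6)(1) = -1.5 cm/s
5–8 s: -6 × 3 = -18 cm/s
8–11 s: ½(-6 + 5)(3) = -1.5 cm/s
11–17 s: ½(5 + 11)(6) = 48 cm/s
Δv = 39 cm/s, so v(17) = 6 + (39) = 45 cm/s.

45 cm/s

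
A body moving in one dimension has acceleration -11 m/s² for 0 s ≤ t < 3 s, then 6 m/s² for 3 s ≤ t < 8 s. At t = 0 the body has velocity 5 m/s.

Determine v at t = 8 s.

Δv equals the area under the a-t graph; then v = v₀ + Δv.
0–3 s: -11 × 3 = -33 m/s
3–8 s: 6 × 5 = 30 m/s
Δv = -3 m/s, so v(8) = 5 + (-3) = 2 m/s.

2 m/s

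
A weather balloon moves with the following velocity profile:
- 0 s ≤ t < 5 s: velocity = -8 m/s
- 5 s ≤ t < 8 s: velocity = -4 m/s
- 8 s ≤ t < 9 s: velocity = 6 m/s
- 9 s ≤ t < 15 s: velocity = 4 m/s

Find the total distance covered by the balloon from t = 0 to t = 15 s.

Total distance travelled is ∫|v| dt — sum the magnitudes of each area piece.
0–5 s: |-8| × 5 = 40 m
5–8 s: |-4| × 3 = 12 m
8–9 s: |6| × 1 = 6 m
9–15 s: |4| × 6 = 24 m
Total distance = 82 m

82 m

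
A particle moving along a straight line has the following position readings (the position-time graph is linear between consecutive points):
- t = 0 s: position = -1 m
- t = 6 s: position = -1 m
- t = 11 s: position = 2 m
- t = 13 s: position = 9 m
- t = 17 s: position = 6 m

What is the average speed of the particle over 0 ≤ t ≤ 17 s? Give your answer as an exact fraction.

13/17 m/s

Average speed = (total path length)/(elapsed time); on a piecewise-linear x-t graph the path length is Σ|Δx|.
0–6 s: |Δx| = |-1 − -1| = 0 m
6–11 s: |Δx| = |2 − -1| = 3 m
11–13 s: |Δx| = |9 − 2| = 7 m
13–17 s: |Δx| = |6 − 9| = 3 m
Total path = 13 m; average speed = 13/17 = 13/17 m/s.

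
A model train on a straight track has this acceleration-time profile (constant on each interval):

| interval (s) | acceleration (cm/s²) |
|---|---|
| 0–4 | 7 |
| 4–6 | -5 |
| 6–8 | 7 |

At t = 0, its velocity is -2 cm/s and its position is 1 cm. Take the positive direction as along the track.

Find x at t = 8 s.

137 cm

On each constant-a segment, Δv = aΔt and Δx = v₀Δt + ½aΔt²; chain segment to segment.
0–4 s: v starts -2 cm/s; Δx = -2·4 + ½·7·4² = 48 cm; v ends 26 cm/s.
4–6 s: v starts 26 cm/s; Δx = 26·2 + ½·-5·2² = 42 cm; v ends 16 cm/s.
6–8 s: v starts 16 cm/s; Δx = 16·2 + ½·7·2² = 46 cm; v ends 30 cm/s.
x(8) = 1 + Σ Δx = 137 cm.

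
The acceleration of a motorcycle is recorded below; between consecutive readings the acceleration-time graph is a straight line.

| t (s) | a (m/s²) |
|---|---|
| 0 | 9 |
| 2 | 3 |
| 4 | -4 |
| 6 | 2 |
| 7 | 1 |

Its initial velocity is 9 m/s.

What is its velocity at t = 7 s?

Δv equals the area under the a-t graph; then v = v₀ + Δv.
0–2 s: ½(9 + 3)(2) = 12 m/s
2–4 s: ½(3 + -4)(2) = -1 m/s
4–6 s: ½(-4 + 2)(2) = -2 m/s
6–7 s: ½(2 + 1)(1) = 1.5 m/s
Δv = 10.5 m/s, so v(7) = 9 + (10.5) = 19.5 m/s.

19.5 m/s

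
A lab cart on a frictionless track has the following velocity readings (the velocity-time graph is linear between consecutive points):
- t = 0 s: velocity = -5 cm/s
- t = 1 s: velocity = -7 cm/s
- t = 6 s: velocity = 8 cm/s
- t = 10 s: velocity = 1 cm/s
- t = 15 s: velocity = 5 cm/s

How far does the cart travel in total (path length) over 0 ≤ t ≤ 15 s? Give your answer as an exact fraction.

347/6 cm

Total distance travelled is ∫|v| dt — sum the magnitudes of each area piece.
0–1 s: |½(-5 + -7)(1)| = 6 cm
1–6 s: v = 0 at t = 10/3 s; triangle areas 49/6 + 32/3 = 113/6 cm
6–10 s: |½(8 + 1)(4)| = 18 cm
10–15 s: |½(1 + 5)(5)| = 15 cm
Total distance = 347/6 cm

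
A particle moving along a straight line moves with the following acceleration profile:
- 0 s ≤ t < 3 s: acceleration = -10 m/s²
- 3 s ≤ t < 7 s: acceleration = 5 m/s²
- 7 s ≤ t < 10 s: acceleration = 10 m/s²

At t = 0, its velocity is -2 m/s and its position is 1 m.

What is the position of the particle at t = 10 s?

On each constant-a segment, Δv = aΔt and Δx = v₀Δt + ½aΔt²; chain segment to segment.
0–3 s: v starts -2 m/s; Δx = -2·3 + ½·-10·3² = -51 m; v ends -32 m/s.
3–7 s: v starts -32 m/s; Δx = -32·4 + ½·5·4² = -88 m; v ends -12 m/s.
7–10 s: v starts -12 m/s; Δx = -12·3 + ½·10·3² = 9 m; v ends 18 m/s.
x(10) = 1 + Σ Δx = -129 m.

-129 m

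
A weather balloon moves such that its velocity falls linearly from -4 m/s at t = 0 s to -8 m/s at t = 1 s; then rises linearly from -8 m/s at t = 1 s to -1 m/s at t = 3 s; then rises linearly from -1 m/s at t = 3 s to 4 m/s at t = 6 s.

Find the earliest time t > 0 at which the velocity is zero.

t = 3.6 s

v changes sign on 3–6 s (from -1 to 4); the graph is linear there, so v = 0 at t = 3 + (1)·(6 − 3)/(4 − -1) = 3.6 s.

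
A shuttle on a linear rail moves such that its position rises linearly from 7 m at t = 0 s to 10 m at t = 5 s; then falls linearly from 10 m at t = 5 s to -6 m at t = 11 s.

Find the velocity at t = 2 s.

Velocity is the slope of the x-t graph on 0–5 s: (10 − 7)/(5 − 0) = 0.6 m/s.

0.6 m/s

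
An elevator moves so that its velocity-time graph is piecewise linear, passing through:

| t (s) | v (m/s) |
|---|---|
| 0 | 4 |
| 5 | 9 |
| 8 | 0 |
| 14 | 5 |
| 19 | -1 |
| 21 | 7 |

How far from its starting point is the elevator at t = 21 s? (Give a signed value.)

Net displacement equals the area under the velocity-time graph (areas below the axis count negative).
0–5 s: ½(4 + 9)(5) = 32.5 m
5–8 s: ½(9 + 0)(3) = 13.5 m
8–14 s: ½(0 + 5)(6) = 15 m
14–19 s: ½(5 + -1)(5) = 10 m
19–21 s: ½(-1 + 7)(2) = 6 m
Net displacement = 77 m

77 m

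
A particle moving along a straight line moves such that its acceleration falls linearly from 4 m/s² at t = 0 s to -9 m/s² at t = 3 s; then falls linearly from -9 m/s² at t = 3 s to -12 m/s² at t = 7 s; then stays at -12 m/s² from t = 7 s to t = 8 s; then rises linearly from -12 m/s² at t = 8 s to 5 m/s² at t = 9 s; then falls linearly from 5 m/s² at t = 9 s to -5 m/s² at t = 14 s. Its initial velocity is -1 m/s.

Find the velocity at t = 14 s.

-66 m/s

Δv equals the area under the a-t graph; then v = v₀ + Δv.
0–3 s: ½(4 + -9)(3) = -7.5 m/s
3–7 s: ½(-9 + -12)(4) = -42 m/s
7–8 s: -12 × 1 = -12 m/s
8–9 s: ½(-12 + 5)(1) = -3.5 m/s
9–14 s: ½(5 + -5)(5) = 0 m/s
Δv = -65 m/s, so v(14) = -1 + (-65) = -66 m/s.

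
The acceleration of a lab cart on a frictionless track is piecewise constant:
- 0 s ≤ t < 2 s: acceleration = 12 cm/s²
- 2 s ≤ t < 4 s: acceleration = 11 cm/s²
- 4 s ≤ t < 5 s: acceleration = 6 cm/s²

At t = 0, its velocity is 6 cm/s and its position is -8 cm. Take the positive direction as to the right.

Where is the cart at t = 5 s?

On each constant-a segment, Δv = aΔt and Δx = v₀Δt + ½aΔt²; chain segment to segment.
0–2 s: v starts 6 cm/s; Δx = 6·2 + ½·12·2² = 36 cm; v ends 30 cm/s.
2–4 s: v starts 30 cm/s; Δx = 30·2 + ½·11·2² = 82 cm; v ends 52 cm/s.
4–5 s: v starts 52 cm/s; Δx = 52·1 + ½·6·1² = 55 cm; v ends 58 cm/s.
x(5) = -8 + Σ Δx = 165 cm.

165 cm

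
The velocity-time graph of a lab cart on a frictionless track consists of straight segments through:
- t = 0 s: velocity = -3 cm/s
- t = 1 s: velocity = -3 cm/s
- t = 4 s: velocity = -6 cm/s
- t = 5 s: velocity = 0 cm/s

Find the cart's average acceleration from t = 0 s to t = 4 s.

-0.75 cm/s²

Average acceleration = Δv/Δt = (-6 − -3)/(4 − 0) = -0.75 cm/s².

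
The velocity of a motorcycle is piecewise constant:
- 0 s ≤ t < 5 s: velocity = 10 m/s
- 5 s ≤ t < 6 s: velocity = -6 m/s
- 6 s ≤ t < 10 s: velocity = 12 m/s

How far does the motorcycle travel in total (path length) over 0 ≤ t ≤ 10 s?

Total distance travelled is ∫|v| dt — sum the magnitudes of each area piece.
0–5 s: |10| × 5 = 50 m
5–6 s: |-6| × 1 = 6 m
6–10 s: |12| × 4 = 48 m
Total distance = 104 m

104 m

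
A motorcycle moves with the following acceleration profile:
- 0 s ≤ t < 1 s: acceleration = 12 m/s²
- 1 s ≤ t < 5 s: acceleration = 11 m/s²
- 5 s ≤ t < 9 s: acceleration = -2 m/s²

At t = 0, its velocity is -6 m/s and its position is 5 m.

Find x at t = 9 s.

301 m

On each constant-a segment, Δv = aΔt and Δx = v₀Δt + ½aΔt²; chain segment to segment.
0–1 s: v starts -6 m/s; Δx = -6·1 + ½·12·1² = 0 m; v ends 6 m/s.
1–5 s: v starts 6 m/s; Δx = 6·4 + ½·11·4² = 112 m; v ends 50 m/s.
5–9 s: v starts 50 m/s; Δx = 50·4 + ½·-2·4² = 184 m; v ends 42 m/s.
x(9) = 5 + Σ Δx = 301 m.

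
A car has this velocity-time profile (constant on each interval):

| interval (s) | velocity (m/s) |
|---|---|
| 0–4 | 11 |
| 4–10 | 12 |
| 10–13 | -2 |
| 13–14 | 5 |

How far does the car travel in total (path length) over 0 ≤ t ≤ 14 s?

Total distance travelled is ∫|v| dt — sum the magnitudes of each area piece.
0–4 s: |11| × 4 = 44 m
4–10 s: |12| × 6 = 72 m
10–13 s: |-2| × 3 = 6 m
13–14 s: |5| × 1 = 5 m
Total distance = 127 m

127 m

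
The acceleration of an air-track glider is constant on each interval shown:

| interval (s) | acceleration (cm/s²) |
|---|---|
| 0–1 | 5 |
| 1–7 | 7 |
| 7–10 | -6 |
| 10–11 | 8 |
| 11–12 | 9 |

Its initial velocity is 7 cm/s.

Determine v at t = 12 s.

53 cm/s

Δv equals the area under the a-t graph; then v = v₀ + Δv.
0–1 s: 5 × 1 = 5 cm/s
1–7 s: 7 × 6 = 42 cm/s
7–10 s: -6 × 3 = -18 cm/s
10–11 s: 8 × 1 = 8 cm/s
11–12 s: 9 × 1 = 9 cm/s
Δv = 46 cm/s, so v(12) = 7 + (46) = 53 cm/s.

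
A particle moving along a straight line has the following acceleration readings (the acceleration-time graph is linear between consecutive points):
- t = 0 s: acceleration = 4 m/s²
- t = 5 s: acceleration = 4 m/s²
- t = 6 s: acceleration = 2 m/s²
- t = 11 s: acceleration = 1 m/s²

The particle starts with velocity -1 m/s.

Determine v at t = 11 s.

29.5 m/s

Δv equals the area under the a-t graph; then v = v₀ + Δv.
0–5 s: 4 × 5 = 20 m/s
5–6 s: ½(4 + 2)(1) = 3 m/s
6–11 s: ½(2 + 1)(5) = 7.5 m/s
Δv = 30.5 m/s, so v(11) = -1 + (30.5) = 29.5 m/s.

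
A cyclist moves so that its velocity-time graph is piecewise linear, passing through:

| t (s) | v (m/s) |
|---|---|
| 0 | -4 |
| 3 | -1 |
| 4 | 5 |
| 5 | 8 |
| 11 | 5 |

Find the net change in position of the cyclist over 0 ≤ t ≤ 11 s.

40 m

Net displacement equals the area under the velocity-time graph (areas below the axis count negative).
0–3 s: ½(-4 + -1)(3) = -7.5 m
3–4 s: ½(-1 + 5)(1) = 2 m
4–5 s: ½(5 + 8)(1) = 6.5 m
5–11 s: ½(8 + 5)(6) = 39 m
Net displacement = 40 m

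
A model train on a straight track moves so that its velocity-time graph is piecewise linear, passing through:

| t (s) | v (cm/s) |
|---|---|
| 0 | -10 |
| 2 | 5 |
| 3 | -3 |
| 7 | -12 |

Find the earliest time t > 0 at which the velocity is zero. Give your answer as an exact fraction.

v changes sign on 0–2 s (from -10 to 5); the graph is linear there, so v = 0 at t = 0 + (10)·(2 − 0)/(5 − -10) = 4/3 s.

t = 4/3 s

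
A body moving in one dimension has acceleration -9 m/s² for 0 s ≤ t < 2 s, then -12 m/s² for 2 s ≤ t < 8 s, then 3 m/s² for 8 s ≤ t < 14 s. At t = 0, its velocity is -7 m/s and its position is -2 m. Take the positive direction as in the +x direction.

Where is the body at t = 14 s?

On each constant-a segment, Δv = aΔt and Δx = v₀Δt + ½aΔt²; chain segment to segment.
0–2 s: v starts -7 m/s; Δx = -7·2 + ½·-9·2² = -32 m; v ends -25 m/s.
2–8 s: v starts -25 m/s; Δx = -25·6 + ½·-12·6² = -366 m; v ends -97 m/s.
8–14 s: v starts -97 m/s; Δx = -97·6 + ½·3·6² = -528 m; v ends -79 m/s.
x(14) = -2 + Σ Δx = -928 m.

-928 m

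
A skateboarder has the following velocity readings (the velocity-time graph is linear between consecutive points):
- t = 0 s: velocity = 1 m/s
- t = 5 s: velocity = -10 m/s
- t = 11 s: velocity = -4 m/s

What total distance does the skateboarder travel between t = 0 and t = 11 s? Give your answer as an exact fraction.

1429/22 m

Total distance travelled is ∫|v| dt — sum the magnitudes of each area piece.
0–5 s: v = 0 at t = 5/11 s; triangle areas 5/22 + 250/11 = 505/22 m
5–11 s: |½(-10 + -4)(6)| = 42 m
Total distance = 1429/22 m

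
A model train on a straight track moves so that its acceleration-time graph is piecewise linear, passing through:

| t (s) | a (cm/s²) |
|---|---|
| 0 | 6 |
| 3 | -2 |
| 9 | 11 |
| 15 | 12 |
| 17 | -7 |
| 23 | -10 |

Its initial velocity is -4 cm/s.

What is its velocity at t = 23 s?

Δv equals the area under the a-t graph; then v = v₀ + Δv.
0–3 s: ½(6 + -2)(3) = 6 cm/s
3–9 s: ½(-2 + 11)(6) = 27 cm/s
9–15 s: ½(11 + 12)(6) = 69 cm/s
15–17 s: ½(12 + -7)(2) = 5 cm/s
17–23 s: ½(-7 + -10)(6) = -51 cm/s
Δv = 56 cm/s, so v(23) = -4 + (56) = 52 cm/s.

52 cm/s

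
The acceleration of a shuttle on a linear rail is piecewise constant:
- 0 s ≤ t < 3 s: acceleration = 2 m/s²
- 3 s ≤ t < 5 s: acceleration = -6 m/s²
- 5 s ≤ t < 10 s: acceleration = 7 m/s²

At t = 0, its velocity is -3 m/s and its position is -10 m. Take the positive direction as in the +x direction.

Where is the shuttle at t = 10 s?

On each constant-a segment, Δv = aΔt and Δx = v₀Δt + ½aΔt²; chain segment to segment.
0–3 s: v starts -3 m/s; Δx = -3·3 + ½·2·3² = 0 m; v ends 3 m/s.
3–5 s: v starts 3 m/s; Δx = 3·2 + ½·-6·2² = -6 m; v ends -9 m/s.
5–10 s: v starts -9 m/s; Δx = -9·5 + ½·7·5² = 42.5 m; v ends 26 m/s.
x(10) = -10 + Σ Δx = 26.5 m.

26.5 m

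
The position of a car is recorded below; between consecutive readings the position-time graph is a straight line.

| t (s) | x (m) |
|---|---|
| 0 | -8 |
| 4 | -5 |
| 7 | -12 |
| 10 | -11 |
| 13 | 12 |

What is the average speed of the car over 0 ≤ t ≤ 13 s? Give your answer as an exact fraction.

34/13 m/s

Average speed = (total path length)/(elapsed time); on a piecewise-linear x-t graph the path length is Σ|Δx|.
0–4 s: |Δx| = |-5 − -8| = 3 m
4–7 s: |Δx| = |-12 − -5| = 7 m
7–10 s: |Δx| = |-11 − -12| = 1 m
10–13 s: |Δx| = |12 − -11| = 23 m
Total path = 34 m; average speed = 34/13 = 34/13 m/s.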